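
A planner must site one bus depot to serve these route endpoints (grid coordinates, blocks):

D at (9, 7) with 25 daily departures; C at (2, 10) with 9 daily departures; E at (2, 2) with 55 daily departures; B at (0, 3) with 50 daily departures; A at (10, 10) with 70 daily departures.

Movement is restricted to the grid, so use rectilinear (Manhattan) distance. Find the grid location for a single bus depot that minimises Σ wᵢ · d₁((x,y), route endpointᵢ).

(2, 3)

Manhattan distance separates: Σwᵢ(|x−xᵢ|+|y−yᵢ|) = Σwᵢ|x−xᵢ| + Σwᵢ|y−yᵢ|, so x and y are optimised independently as 1-D weighted medians.
Total weight W = 209; half = 104.5.
x-coordinate, sorted with cumulative weight:
  x=0 (B, w=50) cum 50
  x=2 (C, w=9) cum 59
  x=2 (E, w=55) cum 114  ← median
  x=9 (D, w=25) cum 139
  x=10 (A, w=70) cum 209
⇒ x* = 2
y-coordinate, sorted with cumulative weight:
  y=2 (E, w=55) cum 55
  y=3 (B, w=50) cum 105  ← median
  y=7 (D, w=25) cum 130
  y=10 (C, w=9) cum 139
  y=10 (A, w=70) cum 209
⇒ y* = 3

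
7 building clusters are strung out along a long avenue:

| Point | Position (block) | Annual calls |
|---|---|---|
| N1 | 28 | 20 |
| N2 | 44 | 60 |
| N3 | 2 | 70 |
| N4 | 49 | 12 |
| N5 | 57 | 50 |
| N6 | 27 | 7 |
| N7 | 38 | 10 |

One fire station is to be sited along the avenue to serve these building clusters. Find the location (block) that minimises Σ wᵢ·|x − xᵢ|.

x = 44

For a sum of weighted absolute distances on a line, the optimum is the weighted median (not the mean). Total weight W = 229; half-weight = 114.5.
Sort by position and accumulate weight:
  block 2 (N3, w=70) → cum 70
  block 27 (N6, w=7) → cum 77
  block 28 (N1, w=20) → cum 97
  block 38 (N7, w=10) → cum 107
  block 44 (N2, w=60) → cum 167  ≥ 114.5 → median here
  block 49 (N4, w=12) → cum 179
  block 57 (N5, w=50) → cum 229
Optimal location: block 44.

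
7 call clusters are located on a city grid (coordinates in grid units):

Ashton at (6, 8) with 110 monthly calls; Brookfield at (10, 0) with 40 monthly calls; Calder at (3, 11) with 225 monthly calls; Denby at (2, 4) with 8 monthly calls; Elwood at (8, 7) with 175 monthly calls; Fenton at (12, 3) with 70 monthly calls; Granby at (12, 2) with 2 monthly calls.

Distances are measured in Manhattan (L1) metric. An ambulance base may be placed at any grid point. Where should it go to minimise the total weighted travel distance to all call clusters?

(6, 8)

Manhattan distance separates: Σwᵢ(|x−xᵢ|+|y−yᵢ|) = Σwᵢ|x−xᵢ| + Σwᵢ|y−yᵢ|, so x and y are optimised independently as 1-D weighted medians.
Total weight W = 630; half = 315.
x-coordinate, sorted with cumulative weight:
  x=2 (Denby, w=8) cum 8
  x=3 (Calder, w=225) cum 233
  x=6 (Ashton, w=110) cum 343  ← median
  x=8 (Elwood, w=175) cum 518
  x=10 (Brookfield, w=40) cum 558
  x=12 (Fenton, w=70) cum 628
  x=12 (Granby, w=2) cum 630
⇒ x* = 6
y-coordinate, sorted with cumulative weight:
  y=0 (Brookfield, w=40) cum 40
  y=2 (Granby, w=2) cum 42
  y=3 (Fenton, w=70) cum 112
  y=4 (Denby, w=8) cum 120
  y=7 (Elwood, w=175) cum 295
  y=8 (Ashton, w=110) cum 405  ← median
  y=11 (Calder, w=225) cum 630
⇒ y* = 8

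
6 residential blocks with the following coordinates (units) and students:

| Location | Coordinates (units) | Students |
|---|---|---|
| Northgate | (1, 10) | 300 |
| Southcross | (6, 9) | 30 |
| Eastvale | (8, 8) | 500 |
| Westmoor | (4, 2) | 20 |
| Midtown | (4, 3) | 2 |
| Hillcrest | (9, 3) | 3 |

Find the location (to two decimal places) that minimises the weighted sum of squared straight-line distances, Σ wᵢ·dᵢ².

(5.37, 8.57)

The minimiser of Σwᵢ‖p−pᵢ‖² is the weighted centroid p* = (Σwᵢpᵢ)/(Σwᵢ).
Σwᵢ = 855.
Σwᵢxᵢ = 300·1 + 30·6 + 500·8 + 20·4 + 2·4 + 3·9 = 4595.
Σwᵢyᵢ = 300·10 + 30·9 + 500·8 + 20·2 + 2·3 + 3·3 = 7325.
x* = 4595/855 = 5.37, y* = 7325/855 = 8.57.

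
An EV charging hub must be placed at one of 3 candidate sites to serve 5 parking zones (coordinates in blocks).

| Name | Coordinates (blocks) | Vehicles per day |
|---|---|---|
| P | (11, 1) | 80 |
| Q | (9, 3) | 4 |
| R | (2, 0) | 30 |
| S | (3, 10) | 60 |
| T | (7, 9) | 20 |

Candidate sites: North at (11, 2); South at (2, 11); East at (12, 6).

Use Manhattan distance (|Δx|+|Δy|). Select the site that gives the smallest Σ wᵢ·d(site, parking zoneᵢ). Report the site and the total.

North, total 1602 blocks

Total weighted distance at each candidate:
  North (11, 2): total = 1602
  South (2, 11): total = 2170
  East (12, 6): total = 1924
Minimum is at North with total 1602 blocks.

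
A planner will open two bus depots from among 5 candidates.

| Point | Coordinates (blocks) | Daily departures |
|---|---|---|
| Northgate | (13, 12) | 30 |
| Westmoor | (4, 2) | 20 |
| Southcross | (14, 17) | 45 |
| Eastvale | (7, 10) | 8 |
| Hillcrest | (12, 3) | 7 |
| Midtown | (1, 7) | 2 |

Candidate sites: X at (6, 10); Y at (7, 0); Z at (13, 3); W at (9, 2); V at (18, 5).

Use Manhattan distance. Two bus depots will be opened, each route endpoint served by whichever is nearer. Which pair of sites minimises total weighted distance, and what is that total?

Evaluate every pair (each demand assigned to the nearer of the two):
  {X, W}: total = 1097
  {X, Y}: total = 1125
  {Y, Z}: total = 1158
  {Z, W}: total = 1158
  {X, Z}: total = 1176
  {X, V}: total = 1225
  {Z, V}: total = 1288
  {W, V}: total = 1314
  {Y, V}: total = 1342
  {Y, W}: total = 1554
Best pair: {X, W} with total 1097.

{X, W}, total 1097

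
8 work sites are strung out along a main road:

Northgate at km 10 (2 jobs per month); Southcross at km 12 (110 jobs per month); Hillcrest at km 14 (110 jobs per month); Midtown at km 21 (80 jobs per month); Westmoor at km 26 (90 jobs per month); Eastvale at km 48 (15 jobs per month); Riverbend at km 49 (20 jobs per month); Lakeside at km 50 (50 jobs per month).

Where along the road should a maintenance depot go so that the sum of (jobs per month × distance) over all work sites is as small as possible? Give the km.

For a sum of weighted absolute distances on a line, the optimum is the weighted median (not the mean). Total weight W = 477; half-weight = 238.5.
Sort by position and accumulate weight:
  km 10 (Northgate, w=2) → cum 2
  km 12 (Southcross, w=110) → cum 112
  km 14 (Hillcrest, w=110) → cum 222
  km 21 (Midtown, w=80) → cum 302  ≥ 238.5 → median here
  km 26 (Westmoor, w=90) → cum 392
  km 48 (Eastvale, w=15) → cum 407
  km 49 (Riverbend, w=20) → cum 427
  km 50 (Lakeside, w=50) → cum 477
Optimal location: km 21.

x = 21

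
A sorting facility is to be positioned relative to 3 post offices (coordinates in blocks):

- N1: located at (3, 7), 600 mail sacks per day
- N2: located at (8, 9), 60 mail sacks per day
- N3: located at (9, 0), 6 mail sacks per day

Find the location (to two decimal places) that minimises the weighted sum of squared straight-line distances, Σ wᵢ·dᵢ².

The minimiser of Σwᵢ‖p−pᵢ‖² is the weighted centroid p* = (Σwᵢpᵢ)/(Σwᵢ).
Σwᵢ = 666.
Σwᵢxᵢ = 600·3 + 60·8 + 6·9 = 2334.
Σwᵢyᵢ = 600·7 + 60·9 + 6·0 = 4740.
x* = 2334/666 = 3.50, y* = 4740/666 = 7.12.

(3.50, 7.12)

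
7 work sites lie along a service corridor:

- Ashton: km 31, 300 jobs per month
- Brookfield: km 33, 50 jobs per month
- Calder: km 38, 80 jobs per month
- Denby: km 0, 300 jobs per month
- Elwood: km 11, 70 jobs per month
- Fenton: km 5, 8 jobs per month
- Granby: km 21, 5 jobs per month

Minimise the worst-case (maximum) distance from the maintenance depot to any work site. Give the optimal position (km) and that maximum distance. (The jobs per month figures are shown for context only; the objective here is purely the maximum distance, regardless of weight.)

The 1-center on a line is the midpoint of the two extreme points: leftmost at 0, rightmost at 38.
Optimal location = (0 + 38)/2 = 19; maximum distance = (38 − 0)/2 = 19.

location 19, max distance 19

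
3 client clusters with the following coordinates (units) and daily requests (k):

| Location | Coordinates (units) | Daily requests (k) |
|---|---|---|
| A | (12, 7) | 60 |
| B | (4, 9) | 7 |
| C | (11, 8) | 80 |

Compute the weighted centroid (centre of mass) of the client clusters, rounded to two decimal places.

(11.07, 7.64)

The minimiser of Σwᵢ‖p−pᵢ‖² is the weighted centroid p* = (Σwᵢpᵢ)/(Σwᵢ).
Σwᵢ = 147.
Σwᵢxᵢ = 60·12 + 7·4 + 80·11 = 1628.
Σwᵢyᵢ = 60·7 + 7·9 + 80·8 = 1123.
x* = 1628/147 = 11.07, y* = 1123/147 = 7.64.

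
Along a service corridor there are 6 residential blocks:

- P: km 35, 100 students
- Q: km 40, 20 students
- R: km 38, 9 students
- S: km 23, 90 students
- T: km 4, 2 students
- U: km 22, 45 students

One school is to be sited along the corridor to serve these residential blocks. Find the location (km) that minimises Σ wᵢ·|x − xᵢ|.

For a sum of weighted absolute distances on a line, the optimum is the weighted median (not the mean). Total weight W = 266; half-weight = 133.
Sort by position and accumulate weight:
  km 4 (T, w=2) → cum 2
  km 22 (U, w=45) → cum 47
  km 23 (S, w=90) → cum 137  ≥ 133 → median here
  km 35 (P, w=100) → cum 237
  km 38 (R, w=9) → cum 246
  km 40 (Q, w=20) → cum 266
Optimal location: km 23.

x = 23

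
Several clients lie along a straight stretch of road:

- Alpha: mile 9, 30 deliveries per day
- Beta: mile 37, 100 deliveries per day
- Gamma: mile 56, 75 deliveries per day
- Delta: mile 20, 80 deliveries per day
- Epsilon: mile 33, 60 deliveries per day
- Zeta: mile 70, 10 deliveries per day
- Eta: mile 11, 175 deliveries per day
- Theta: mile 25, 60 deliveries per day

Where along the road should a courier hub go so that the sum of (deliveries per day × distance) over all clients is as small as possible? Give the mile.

x = 25

For a sum of weighted absolute distances on a line, the optimum is the weighted median (not the mean). Total weight W = 590; half-weight = 295.
Sort by position and accumulate weight:
  mile 9 (Alpha, w=30) → cum 30
  mile 11 (Eta, w=175) → cum 205
  mile 20 (Delta, w=80) → cum 285
  mile 25 (Theta, w=60) → cum 345  ≥ 295 → median here
  mile 33 (Epsilon, w=60) → cum 405
  mile 37 (Beta, w=100) → cum 505
  mile 56 (Gamma, w=75) → cum 580
  mile 70 (Zeta, w=10) → cum 590
Optimal location: mile 25.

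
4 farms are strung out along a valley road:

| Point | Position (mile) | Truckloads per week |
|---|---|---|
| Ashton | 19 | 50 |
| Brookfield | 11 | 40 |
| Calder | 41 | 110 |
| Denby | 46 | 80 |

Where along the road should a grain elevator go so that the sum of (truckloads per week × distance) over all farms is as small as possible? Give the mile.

x = 41

For a sum of weighted absolute distances on a line, the optimum is the weighted median (not the mean). Total weight W = 280; half-weight = 140.
Sort by position and accumulate weight:
  mile 11 (Brookfield, w=40) → cum 40
  mile 19 (Ashton, w=50) → cum 90
  mile 41 (Calder, w=110) → cum 200  ≥ 140 → median here
  mile 46 (Denby, w=80) → cum 280
Optimal location: mile 41.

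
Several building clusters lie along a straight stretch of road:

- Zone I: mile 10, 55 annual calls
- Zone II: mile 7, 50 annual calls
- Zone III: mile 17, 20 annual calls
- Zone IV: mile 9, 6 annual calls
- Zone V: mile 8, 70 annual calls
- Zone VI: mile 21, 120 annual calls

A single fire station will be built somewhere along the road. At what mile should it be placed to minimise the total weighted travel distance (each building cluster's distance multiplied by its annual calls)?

x = 10

For a sum of weighted absolute distances on a line, the optimum is the weighted median (not the mean). Total weight W = 321; half-weight = 160.5.
Sort by position and accumulate weight:
  mile 7 (Zone II, w=50) → cum 50
  mile 8 (Zone V, w=70) → cum 120
  mile 9 (Zone IV, w=6) → cum 126
  mile 10 (Zone I, w=55) → cum 181  ≥ 160.5 → median here
  mile 17 (Zone III, w=20) → cum 201
  mile 21 (Zone VI, w=120) → cum 321
Optimal location: mile 10.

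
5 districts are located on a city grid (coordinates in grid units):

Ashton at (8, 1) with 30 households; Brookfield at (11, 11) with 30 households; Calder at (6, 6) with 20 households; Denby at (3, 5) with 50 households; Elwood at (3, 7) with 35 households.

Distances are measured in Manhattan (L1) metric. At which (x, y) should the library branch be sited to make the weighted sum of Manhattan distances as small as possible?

Manhattan distance separates: Σwᵢ(|x−xᵢ|+|y−yᵢ|) = Σwᵢ|x−xᵢ| + Σwᵢ|y−yᵢ|, so x and y are optimised independently as 1-D weighted medians.
Total weight W = 165; half = 82.5.
x-coordinate, sorted with cumulative weight:
  x=3 (Denby, w=50) cum 50
  x=3 (Elwood, w=35) cum 85  ← median
  x=6 (Calder, w=20) cum 105
  x=8 (Ashton, w=30) cum 135
  x=11 (Brookfield, w=30) cum 165
⇒ x* = 3
y-coordinate, sorted with cumulative weight:
  y=1 (Ashton, w=30) cum 30
  y=5 (Denby, w=50) cum 80
  y=6 (Calder, w=20) cum 100  ← median
  y=7 (Elwood, w=35) cum 135
  y=11 (Brookfield, w=30) cum 165
⇒ y* = 6

(3, 6)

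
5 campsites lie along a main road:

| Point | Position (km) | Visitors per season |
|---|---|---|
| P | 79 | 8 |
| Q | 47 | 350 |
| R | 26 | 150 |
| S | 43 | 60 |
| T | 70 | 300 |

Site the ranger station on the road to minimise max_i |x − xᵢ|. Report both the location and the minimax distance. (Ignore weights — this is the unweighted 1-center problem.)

location 52.5, max distance 26.5

The 1-center on a line is the midpoint of the two extreme points: leftmost at 26, rightmost at 79.
Optimal location = (26 + 79)/2 = 52.5; maximum distance = (79 − 26)/2 = 26.5.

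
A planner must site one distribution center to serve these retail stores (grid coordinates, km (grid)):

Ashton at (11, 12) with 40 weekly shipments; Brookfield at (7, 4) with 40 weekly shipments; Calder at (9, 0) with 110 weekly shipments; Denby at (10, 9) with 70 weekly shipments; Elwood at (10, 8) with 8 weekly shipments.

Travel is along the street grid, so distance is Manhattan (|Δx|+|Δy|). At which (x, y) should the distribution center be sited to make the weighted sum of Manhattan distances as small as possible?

(9, 4)

Manhattan distance separates: Σwᵢ(|x−xᵢ|+|y−yᵢ|) = Σwᵢ|x−xᵢ| + Σwᵢ|y−yᵢ|, so x and y are optimised independently as 1-D weighted medians.
Total weight W = 268; half = 134.
x-coordinate, sorted with cumulative weight:
  x=7 (Brookfield, w=40) cum 40
  x=9 (Calder, w=110) cum 150  ← median
  x=10 (Denby, w=70) cum 220
  x=10 (Elwood, w=8) cum 228
  x=11 (Ashton, w=40) cum 268
⇒ x* = 9
y-coordinate, sorted with cumulative weight:
  y=0 (Calder, w=110) cum 110
  y=4 (Brookfield, w=40) cum 150  ← median
  y=8 (Elwood, w=8) cum 158
  y=9 (Denby, w=70) cum 228
  y=12 (Ashton, w=40) cum 268
⇒ y* = 4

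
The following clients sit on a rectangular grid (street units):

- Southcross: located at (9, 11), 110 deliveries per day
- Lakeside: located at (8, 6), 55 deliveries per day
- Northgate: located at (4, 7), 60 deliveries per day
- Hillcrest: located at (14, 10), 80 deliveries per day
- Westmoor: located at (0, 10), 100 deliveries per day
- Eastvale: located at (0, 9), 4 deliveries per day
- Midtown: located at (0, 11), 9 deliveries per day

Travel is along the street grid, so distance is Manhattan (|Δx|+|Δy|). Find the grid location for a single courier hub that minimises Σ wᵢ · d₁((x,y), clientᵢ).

(8, 10)

Manhattan distance separates: Σwᵢ(|x−xᵢ|+|y−yᵢ|) = Σwᵢ|x−xᵢ| + Σwᵢ|y−yᵢ|, so x and y are optimised independently as 1-D weighted medians.
Total weight W = 418; half = 209.
x-coordinate, sorted with cumulative weight:
  x=0 (Westmoor, w=100) cum 100
  x=0 (Eastvale, w=4) cum 104
  x=0 (Midtown, w=9) cum 113
  x=4 (Northgate, w=60) cum 173
  x=8 (Lakeside, w=55) cum 228  ← median
  x=9 (Southcross, w=110) cum 338
  x=14 (Hillcrest, w=80) cum 418
⇒ x* = 8
y-coordinate, sorted with cumulative weight:
  y=6 (Lakeside, w=55) cum 55
  y=7 (Northgate, w=60) cum 115
  y=9 (Eastvale, w=4) cum 119
  y=10 (Hillcrest, w=80) cum 199
  y=10 (Westmoor, w=100) cum 299  ← median
  y=11 (Southcross, w=110) cum 409
  y=11 (Midtown, w=9) cum 418
⇒ y* = 10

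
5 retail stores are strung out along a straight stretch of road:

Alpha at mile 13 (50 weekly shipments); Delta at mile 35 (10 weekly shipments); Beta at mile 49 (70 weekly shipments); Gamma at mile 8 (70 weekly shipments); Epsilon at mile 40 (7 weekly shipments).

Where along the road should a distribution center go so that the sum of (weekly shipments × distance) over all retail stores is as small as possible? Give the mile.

x = 13

For a sum of weighted absolute distances on a line, the optimum is the weighted median (not the mean). Total weight W = 207; half-weight = 103.5.
Sort by position and accumulate weight:
  mile 8 (Gamma, w=70) → cum 70
  mile 13 (Alpha, w=50) → cum 120  ≥ 103.5 → median here
  mile 35 (Delta, w=10) → cum 130
  mile 40 (Epsilon, w=7) → cum 137
  mile 49 (Beta, w=70) → cum 207
Optimal location: mile 13.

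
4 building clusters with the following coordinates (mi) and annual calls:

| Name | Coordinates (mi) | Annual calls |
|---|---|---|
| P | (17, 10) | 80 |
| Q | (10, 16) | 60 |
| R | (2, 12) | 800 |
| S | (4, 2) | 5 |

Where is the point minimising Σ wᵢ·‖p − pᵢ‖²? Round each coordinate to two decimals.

The minimiser of Σwᵢ‖p−pᵢ‖² is the weighted centroid p* = (Σwᵢpᵢ)/(Σwᵢ).
Σwᵢ = 945.
Σwᵢxᵢ = 80·17 + 60·10 + 800·2 + 5·4 = 3580.
Σwᵢyᵢ = 80·10 + 60·16 + 800·12 + 5·2 = 11370.
x* = 3580/945 = 3.79, y* = 11370/945 = 12.03.

(3.79, 12.03)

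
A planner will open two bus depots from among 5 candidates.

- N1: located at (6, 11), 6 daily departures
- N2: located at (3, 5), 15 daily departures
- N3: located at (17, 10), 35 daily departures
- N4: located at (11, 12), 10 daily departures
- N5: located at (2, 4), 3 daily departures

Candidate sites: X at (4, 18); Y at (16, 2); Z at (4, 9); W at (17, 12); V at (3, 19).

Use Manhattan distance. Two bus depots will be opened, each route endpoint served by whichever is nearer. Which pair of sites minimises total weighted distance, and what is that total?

Evaluate every pair (each demand assigned to the nearer of the two):
  {Z, W}: total = 250
  {X, W}: total = 442
  {W, V}: total = 454
  {Y, W}: total = 490
  {Y, Z}: total = 535
  {X, Z}: total = 710
  {Z, V}: total = 710
  {X, Y}: total = 757
  {Y, V}: total = 789
  {X, V}: total = 1177
Best pair: {Z, W} with total 250.

{Z, W}, total 250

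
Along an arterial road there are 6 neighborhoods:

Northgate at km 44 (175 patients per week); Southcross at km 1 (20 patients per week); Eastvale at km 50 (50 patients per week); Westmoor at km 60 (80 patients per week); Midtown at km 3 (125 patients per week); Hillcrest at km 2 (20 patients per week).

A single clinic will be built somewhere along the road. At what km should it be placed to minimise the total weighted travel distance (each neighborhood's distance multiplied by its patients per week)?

For a sum of weighted absolute distances on a line, the optimum is the weighted median (not the mean). Total weight W = 470; half-weight = 235.
Sort by position and accumulate weight:
  km 1 (Southcross, w=20) → cum 20
  km 2 (Hillcrest, w=20) → cum 40
  km 3 (Midtown, w=125) → cum 165
  km 44 (Northgate, w=175) → cum 340  ≥ 235 → median here
  km 50 (Eastvale, w=50) → cum 390
  km 60 (Westmoor, w=80) → cum 470
Optimal location: km 44.

x = 44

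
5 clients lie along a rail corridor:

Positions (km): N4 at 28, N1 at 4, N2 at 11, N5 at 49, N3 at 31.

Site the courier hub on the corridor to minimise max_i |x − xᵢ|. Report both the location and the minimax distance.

location 26.5, max distance 22.5

The 1-center on a line is the midpoint of the two extreme points: leftmost at 4, rightmost at 49.
Optimal location = (4 + 49)/2 = 26.5; maximum distance = (49 − 4)/2 = 22.5.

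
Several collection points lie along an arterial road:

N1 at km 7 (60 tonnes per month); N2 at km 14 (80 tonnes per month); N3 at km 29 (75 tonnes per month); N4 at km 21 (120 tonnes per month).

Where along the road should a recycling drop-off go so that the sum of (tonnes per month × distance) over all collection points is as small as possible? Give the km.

For a sum of weighted absolute distances on a line, the optimum is the weighted median (not the mean). Total weight W = 335; half-weight = 167.5.
Sort by position and accumulate weight:
  km 7 (N1, w=60) → cum 60
  km 14 (N2, w=80) → cum 140
  km 21 (N4, w=120) → cum 260  ≥ 167.5 → median here
  km 29 (N3, w=75) → cum 335
Optimal location: km 21.

x = 21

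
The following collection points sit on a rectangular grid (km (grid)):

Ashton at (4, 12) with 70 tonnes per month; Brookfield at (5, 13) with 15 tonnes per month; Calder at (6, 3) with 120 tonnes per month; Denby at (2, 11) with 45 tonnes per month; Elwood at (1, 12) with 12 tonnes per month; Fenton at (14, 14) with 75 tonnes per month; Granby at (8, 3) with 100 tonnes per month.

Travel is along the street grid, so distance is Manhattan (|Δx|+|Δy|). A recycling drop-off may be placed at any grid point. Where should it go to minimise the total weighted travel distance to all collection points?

Manhattan distance separates: Σwᵢ(|x−xᵢ|+|y−yᵢ|) = Σwᵢ|x−xᵢ| + Σwᵢ|y−yᵢ|, so x and y are optimised independently as 1-D weighted medians.
Total weight W = 437; half = 218.5.
x-coordinate, sorted with cumulative weight:
  x=1 (Elwood, w=12) cum 12
  x=2 (Denby, w=45) cum 57
  x=4 (Ashton, w=70) cum 127
  x=5 (Brookfield, w=15) cum 142
  x=6 (Calder, w=120) cum 262  ← median
  x=8 (Granby, w=100) cum 362
  x=14 (Fenton, w=75) cum 437
⇒ x* = 6
y-coordinate, sorted with cumulative weight:
  y=3 (Calder, w=120) cum 120
  y=3 (Granby, w=100) cum 220  ← median
  y=11 (Denby, w=45) cum 265
  y=12 (Ashton, w=70) cum 335
  y=12 (Elwood, w=12) cum 347
  y=13 (Brookfield, w=15) cum 362
  y=14 (Fenton, w=75) cum 437
⇒ y* = 3

(6, 3)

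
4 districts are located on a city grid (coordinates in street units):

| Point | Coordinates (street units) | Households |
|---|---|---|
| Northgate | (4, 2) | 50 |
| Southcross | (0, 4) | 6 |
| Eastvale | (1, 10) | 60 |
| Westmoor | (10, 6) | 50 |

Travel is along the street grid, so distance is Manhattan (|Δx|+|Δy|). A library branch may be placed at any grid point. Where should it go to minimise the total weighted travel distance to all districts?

Manhattan distance separates: Σwᵢ(|x−xᵢ|+|y−yᵢ|) = Σwᵢ|x−xᵢ| + Σwᵢ|y−yᵢ|, so x and y are optimised independently as 1-D weighted medians.
Total weight W = 166; half = 83.
x-coordinate, sorted with cumulative weight:
  x=0 (Southcross, w=6) cum 6
  x=1 (Eastvale, w=60) cum 66
  x=4 (Northgate, w=50) cum 116  ← median
  x=10 (Westmoor, w=50) cum 166
⇒ x* = 4
y-coordinate, sorted with cumulative weight:
  y=2 (Northgate, w=50) cum 50
  y=4 (Southcross, w=6) cum 56
  y=6 (Westmoor, w=50) cum 106  ← median
  y=10 (Eastvale, w=60) cum 166
⇒ y* = 6

(4, 6)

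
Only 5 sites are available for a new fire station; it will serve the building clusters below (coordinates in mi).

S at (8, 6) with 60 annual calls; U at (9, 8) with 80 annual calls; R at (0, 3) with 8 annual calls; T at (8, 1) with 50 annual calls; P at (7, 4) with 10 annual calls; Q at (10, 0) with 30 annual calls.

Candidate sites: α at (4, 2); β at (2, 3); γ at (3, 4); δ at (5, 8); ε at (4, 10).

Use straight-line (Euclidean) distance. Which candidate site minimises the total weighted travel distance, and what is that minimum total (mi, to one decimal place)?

δ, total 1301.4 mi

Total weighted distance at each candidate:
  α (4, 2): total = 1429.2
  β (2, 3): total = 1730.2
  γ (3, 4): total = 1498.7
  δ (5, 8): total = 1301.4
  ε (4, 10): total = 1744.1
Minimum is at δ with total 1301.4 mi.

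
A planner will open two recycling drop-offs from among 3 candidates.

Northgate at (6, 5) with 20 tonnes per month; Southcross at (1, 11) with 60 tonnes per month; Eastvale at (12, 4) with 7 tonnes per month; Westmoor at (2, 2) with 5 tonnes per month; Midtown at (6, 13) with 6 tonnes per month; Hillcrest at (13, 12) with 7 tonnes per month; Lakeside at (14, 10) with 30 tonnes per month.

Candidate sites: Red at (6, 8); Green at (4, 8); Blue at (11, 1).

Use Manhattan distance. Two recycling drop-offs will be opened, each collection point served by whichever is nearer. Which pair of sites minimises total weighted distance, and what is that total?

Evaluate every pair (each demand assigned to the nearer of the two):
  {Red, Green}: total = 937
  {Green, Blue}: total = 1021
  {Red, Blue}: total = 1025
Best pair: {Red, Green} with total 937.

{Red, Green}, total 937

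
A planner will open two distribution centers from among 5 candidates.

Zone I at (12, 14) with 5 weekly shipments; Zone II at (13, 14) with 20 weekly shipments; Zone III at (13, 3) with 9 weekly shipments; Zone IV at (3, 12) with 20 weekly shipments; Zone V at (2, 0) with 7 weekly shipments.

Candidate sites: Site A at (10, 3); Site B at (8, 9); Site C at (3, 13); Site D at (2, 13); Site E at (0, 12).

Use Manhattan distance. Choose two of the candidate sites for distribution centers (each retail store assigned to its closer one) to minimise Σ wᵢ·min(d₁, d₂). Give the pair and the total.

{Site A, Site C}, total 394

Evaluate every pair (each demand assigned to the nearer of the two):
  {Site A, Site C}: total = 394
  {Site A, Site D}: total = 439
  {Site B, Site C}: total = 462
  {Site B, Site D}: total = 475
  {Site B, Site E}: total = 502
  {Site A, Site B}: total = 509
  {Site A, Site E}: total = 509
  {Site C, Site D}: total = 561
  {Site C, Site E}: total = 568
  {Site D, Site E}: total = 615
Best pair: {Site A, Site C} with total 394.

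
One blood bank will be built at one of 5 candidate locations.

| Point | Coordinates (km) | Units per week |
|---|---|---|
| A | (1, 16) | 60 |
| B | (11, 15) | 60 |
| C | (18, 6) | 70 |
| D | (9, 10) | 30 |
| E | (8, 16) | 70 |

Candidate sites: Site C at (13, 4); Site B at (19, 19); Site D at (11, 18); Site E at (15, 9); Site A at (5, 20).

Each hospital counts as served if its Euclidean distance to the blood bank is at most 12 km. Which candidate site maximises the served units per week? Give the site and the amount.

Coverage radius r = 12 km; a point is covered iff (Δx)²+(Δy)² ≤ 12² = 144.
  Site C (13, 4): covers {B, C, D} → 160
  Site B (19, 19): covers {B, E} → 130
  Site D (11, 18): covers {A, B, D, E} → 220
  Site E (15, 9): covers {B, C, D, E} → 230
  Site A (5, 20): covers {A, B, D, E} → 220
Maximum coverage at Site E: 230 units per week.

Site E, covering 230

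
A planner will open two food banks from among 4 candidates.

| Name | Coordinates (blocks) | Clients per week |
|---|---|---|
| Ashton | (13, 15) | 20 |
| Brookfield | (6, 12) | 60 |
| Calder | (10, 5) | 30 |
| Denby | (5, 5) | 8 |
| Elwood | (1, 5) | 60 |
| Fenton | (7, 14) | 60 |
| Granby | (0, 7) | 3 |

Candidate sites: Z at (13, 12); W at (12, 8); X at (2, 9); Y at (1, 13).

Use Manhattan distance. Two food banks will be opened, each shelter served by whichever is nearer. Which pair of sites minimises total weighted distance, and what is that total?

{Z, X}, total 1628

Evaluate every pair (each demand assigned to the nearer of the two):
  {Z, X}: total = 1628
  {W, Y}: total = 1671
  {W, X}: total = 1698
  {Z, Y}: total = 1737
  {X, Y}: total = 1788
  {Z, W}: total = 2069
Best pair: {Z, X} with total 1628.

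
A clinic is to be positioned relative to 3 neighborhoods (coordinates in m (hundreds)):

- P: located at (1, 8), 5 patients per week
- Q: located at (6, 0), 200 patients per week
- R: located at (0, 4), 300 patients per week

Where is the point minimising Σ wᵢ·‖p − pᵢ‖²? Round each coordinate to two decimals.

(2.39, 2.46)

The minimiser of Σwᵢ‖p−pᵢ‖² is the weighted centroid p* = (Σwᵢpᵢ)/(Σwᵢ).
Σwᵢ = 505.
Σwᵢxᵢ = 5·1 + 200·6 + 300·0 = 1205.
Σwᵢyᵢ = 5·8 + 200·0 + 300·4 = 1240.
x* = 1205/505 = 2.39, y* = 1240/505 = 2.46.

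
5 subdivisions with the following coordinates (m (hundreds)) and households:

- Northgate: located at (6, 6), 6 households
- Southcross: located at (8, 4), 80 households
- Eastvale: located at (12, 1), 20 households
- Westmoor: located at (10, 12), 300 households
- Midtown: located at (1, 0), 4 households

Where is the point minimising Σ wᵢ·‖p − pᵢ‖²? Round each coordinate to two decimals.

(9.56, 9.70)

The minimiser of Σwᵢ‖p−pᵢ‖² is the weighted centroid p* = (Σwᵢpᵢ)/(Σwᵢ).
Σwᵢ = 410.
Σwᵢxᵢ = 6·6 + 80·8 + 20·12 + 300·10 + 4·1 = 3920.
Σwᵢyᵢ = 6·6 + 80·4 + 20·1 + 300·12 + 4·0 = 3976.
x* = 3920/410 = 9.56, y* = 3976/410 = 9.70.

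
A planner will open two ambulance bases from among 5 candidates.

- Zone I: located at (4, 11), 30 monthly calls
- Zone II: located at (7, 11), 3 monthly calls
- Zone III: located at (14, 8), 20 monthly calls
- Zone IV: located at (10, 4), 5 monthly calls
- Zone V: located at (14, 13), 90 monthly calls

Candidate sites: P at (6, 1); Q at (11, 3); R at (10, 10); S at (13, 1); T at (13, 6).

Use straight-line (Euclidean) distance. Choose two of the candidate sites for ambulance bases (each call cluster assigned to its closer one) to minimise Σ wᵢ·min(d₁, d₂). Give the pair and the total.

Evaluate every pair (each demand assigned to the nearer of the two):
  {R, T}: total = 704.7
  {Q, R}: total = 738.5
  {R, S}: total = 752.6
  {P, R}: total = 756.4
  {Q, T}: total = 1020.5
  {P, T}: total = 1028.5
  {S, T}: total = 1031.4
  {P, Q}: total = 1396.1
  {Q, S}: total = 1409.1
  {P, S}: total = 1582.5
Best pair: {R, T} with total 704.7.

{R, T}, total 704.7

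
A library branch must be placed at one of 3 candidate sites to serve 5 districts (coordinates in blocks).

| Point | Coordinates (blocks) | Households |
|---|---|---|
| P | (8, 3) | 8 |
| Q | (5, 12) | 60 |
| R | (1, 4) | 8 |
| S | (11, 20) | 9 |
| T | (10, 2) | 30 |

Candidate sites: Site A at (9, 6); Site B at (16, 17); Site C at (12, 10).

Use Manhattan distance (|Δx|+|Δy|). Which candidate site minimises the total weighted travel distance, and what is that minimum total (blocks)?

Site A, total 1006 blocks

Total weighted distance at each candidate:
  Site A (9, 6): total = 1006
  Site B (16, 17): total = 2062
  Site C (12, 10): total = 1163
Minimum is at Site A with total 1006 blocks.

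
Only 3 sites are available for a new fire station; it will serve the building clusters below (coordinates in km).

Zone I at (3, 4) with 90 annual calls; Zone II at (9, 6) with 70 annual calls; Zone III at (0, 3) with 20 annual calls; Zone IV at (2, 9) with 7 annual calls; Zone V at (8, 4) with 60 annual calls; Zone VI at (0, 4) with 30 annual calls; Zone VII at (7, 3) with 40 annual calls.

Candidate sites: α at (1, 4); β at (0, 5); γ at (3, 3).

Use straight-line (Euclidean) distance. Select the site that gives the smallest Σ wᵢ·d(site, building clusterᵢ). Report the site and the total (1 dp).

γ, total 1223.0 km

Total weighted distance at each candidate:
  α (1, 4): total = 1514.5
  β (0, 5): total = 1794.7
  γ (3, 3): total = 1223.0
Minimum is at γ with total 1223.0 km.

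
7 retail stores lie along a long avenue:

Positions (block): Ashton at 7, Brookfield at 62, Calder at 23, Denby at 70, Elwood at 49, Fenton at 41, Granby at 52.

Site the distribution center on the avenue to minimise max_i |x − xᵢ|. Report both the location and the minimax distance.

location 38.5, max distance 31.5

The 1-center on a line is the midpoint of the two extreme points: leftmost at 7, rightmost at 70.
Optimal location = (7 + 70)/2 = 38.5; maximum distance = (70 − 7)/2 = 31.5.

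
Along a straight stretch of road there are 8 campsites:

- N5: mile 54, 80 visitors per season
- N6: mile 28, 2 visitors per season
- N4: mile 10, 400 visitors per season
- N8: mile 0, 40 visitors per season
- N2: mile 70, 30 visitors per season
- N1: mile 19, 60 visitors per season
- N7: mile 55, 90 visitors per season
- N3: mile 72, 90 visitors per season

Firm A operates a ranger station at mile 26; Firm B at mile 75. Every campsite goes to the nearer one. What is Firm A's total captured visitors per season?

502

The indifferent point is the midpoint (26+75)/2 = 50.5; campsites left of it (closer to Firm A at 26) go to Firm A, those right go to Firm B.
  N8 at 0 (w=40) → Firm A
  N4 at 10 (w=400) → Firm A
  N1 at 19 (w=60) → Firm A
  N6 at 28 (w=2) → Firm A
  N5 at 54 (w=80) → Firm B
  N7 at 55 (w=90) → Firm B
  N2 at 70 (w=30) → Firm B
  N3 at 72 (w=90) → Firm B
Firm A captures 502; Firm B captures 290.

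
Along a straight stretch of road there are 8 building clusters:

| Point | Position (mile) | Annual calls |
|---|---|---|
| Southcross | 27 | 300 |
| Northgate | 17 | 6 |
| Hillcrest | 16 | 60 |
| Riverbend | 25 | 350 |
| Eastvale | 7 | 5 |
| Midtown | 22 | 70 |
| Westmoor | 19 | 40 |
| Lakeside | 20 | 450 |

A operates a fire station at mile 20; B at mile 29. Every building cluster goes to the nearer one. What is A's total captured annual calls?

The indifferent point is the midpoint (20+29)/2 = 24.5; building clusters left of it (closer to A at 20) go to A, those right go to B.
  Eastvale at 7 (w=5) → A
  Hillcrest at 16 (w=60) → A
  Northgate at 17 (w=6) → A
  Westmoor at 19 (w=40) → A
  Lakeside at 20 (w=450) → A
  Midtown at 22 (w=70) → A
  Riverbend at 25 (w=350) → B
  Southcross at 27 (w=300) → B
A captures 631; B captures 650.

631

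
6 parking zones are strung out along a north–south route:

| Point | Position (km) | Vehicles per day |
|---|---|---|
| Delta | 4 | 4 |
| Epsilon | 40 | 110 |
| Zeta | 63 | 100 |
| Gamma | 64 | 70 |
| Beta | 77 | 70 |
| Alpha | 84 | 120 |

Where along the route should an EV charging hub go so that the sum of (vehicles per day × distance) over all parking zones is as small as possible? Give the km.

x = 64

For a sum of weighted absolute distances on a line, the optimum is the weighted median (not the mean). Total weight W = 474; half-weight = 237.
Sort by position and accumulate weight:
  km 4 (Delta, w=4) → cum 4
  km 40 (Epsilon, w=110) → cum 114
  km 63 (Zeta, w=100) → cum 214
  km 64 (Gamma, w=70) → cum 284  ≥ 237 → median here
  km 77 (Beta, w=70) → cum 354
  km 84 (Alpha, w=120) → cum 474
Optimal location: km 64.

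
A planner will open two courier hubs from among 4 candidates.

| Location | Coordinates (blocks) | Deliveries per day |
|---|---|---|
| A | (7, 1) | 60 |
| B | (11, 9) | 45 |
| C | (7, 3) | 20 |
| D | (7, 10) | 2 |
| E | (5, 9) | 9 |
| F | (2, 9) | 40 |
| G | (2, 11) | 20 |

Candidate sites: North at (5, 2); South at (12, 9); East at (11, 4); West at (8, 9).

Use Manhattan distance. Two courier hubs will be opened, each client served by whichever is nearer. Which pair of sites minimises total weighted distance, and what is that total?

Evaluate every pair (each demand assigned to the nearer of the two):
  {North, West}: total = 806
  {North, South}: total = 1000
  {East, West}: total = 1086
  {South, West}: total = 1156
  {North, East}: total = 1188
  {South, East}: total = 1280
Best pair: {North, West} with total 806.

{North, West}, total 806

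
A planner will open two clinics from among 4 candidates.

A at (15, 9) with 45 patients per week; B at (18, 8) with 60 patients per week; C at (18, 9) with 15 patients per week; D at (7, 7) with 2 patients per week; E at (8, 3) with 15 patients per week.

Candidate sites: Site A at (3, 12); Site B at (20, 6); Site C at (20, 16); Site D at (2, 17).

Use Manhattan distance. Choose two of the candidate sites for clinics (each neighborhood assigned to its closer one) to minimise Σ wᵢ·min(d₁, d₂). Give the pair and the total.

Evaluate every pair (each demand assigned to the nearer of the two):
  {Site A, Site B}: total = 903
  {Site B, Site C}: total = 928
  {Site B, Site D}: total = 928
  {Site A, Site C}: total = 1503
  {Site C, Site D}: total = 1605
  {Site A, Site D}: total = 2313
Best pair: {Site A, Site B} with total 903.

{Site A, Site B}, total 903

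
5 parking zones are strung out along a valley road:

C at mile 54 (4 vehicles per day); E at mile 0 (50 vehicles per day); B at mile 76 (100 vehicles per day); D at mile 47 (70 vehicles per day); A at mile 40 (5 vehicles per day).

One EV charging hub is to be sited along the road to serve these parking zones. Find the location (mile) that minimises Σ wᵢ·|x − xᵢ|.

x = 47

For a sum of weighted absolute distances on a line, the optimum is the weighted median (not the mean). Total weight W = 229; half-weight = 114.5.
Sort by position and accumulate weight:
  mile 0 (E, w=50) → cum 50
  mile 40 (A, w=5) → cum 55
  mile 47 (D, w=70) → cum 125  ≥ 114.5 → median here
  mile 54 (C, w=4) → cum 129
  mile 76 (B, w=100) → cum 229
Optimal location: mile 47.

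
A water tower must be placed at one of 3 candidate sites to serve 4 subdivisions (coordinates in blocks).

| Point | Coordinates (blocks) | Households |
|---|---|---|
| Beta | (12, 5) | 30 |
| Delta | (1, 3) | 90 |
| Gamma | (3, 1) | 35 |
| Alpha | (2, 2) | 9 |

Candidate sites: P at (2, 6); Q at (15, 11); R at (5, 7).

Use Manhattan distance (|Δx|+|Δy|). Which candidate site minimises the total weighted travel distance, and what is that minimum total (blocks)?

Total weighted distance at each candidate:
  P (2, 6): total = 936
  Q (15, 11): total = 3218
  R (5, 7): total = 1342
Minimum is at P with total 936 blocks.

P, total 936 blocks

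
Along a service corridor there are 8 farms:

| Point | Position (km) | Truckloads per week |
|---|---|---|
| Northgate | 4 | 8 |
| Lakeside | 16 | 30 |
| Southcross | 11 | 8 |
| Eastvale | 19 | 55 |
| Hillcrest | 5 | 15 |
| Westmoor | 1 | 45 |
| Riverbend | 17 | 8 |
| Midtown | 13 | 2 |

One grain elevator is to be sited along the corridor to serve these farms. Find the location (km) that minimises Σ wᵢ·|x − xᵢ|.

For a sum of weighted absolute distances on a line, the optimum is the weighted median (not the mean). Total weight W = 171; half-weight = 85.5.
Sort by position and accumulate weight:
  km 1 (Westmoor, w=45) → cum 45
  km 4 (Northgate, w=8) → cum 53
  km 5 (Hillcrest, w=15) → cum 68
  km 11 (Southcross, w=8) → cum 76
  km 13 (Midtown, w=2) → cum 78
  km 16 (Lakeside, w=30) → cum 108  ≥ 85.5 → median here
  km 17 (Riverbend, w=8) → cum 116
  km 19 (Eastvale, w=55) → cum 171
Optimal location: km 16.

x = 16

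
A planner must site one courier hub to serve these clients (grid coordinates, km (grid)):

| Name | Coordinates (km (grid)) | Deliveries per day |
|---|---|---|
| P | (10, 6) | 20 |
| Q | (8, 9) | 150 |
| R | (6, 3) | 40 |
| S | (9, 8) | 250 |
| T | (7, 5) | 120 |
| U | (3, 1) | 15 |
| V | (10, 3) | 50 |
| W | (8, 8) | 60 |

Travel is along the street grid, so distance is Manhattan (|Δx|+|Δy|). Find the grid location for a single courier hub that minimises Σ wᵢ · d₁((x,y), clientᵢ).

Manhattan distance separates: Σwᵢ(|x−xᵢ|+|y−yᵢ|) = Σwᵢ|x−xᵢ| + Σwᵢ|y−yᵢ|, so x and y are optimised independently as 1-D weighted medians.
Total weight W = 705; half = 352.5.
x-coordinate, sorted with cumulative weight:
  x=3 (U, w=15) cum 15
  x=6 (R, w=40) cum 55
  x=7 (T, w=120) cum 175
  x=8 (Q, w=150) cum 325
  x=8 (W, w=60) cum 385  ← median
  x=9 (S, w=250) cum 635
  x=10 (P, w=20) cum 655
  x=10 (V, w=50) cum 705
⇒ x* = 8
y-coordinate, sorted with cumulative weight:
  y=1 (U, w=15) cum 15
  y=3 (R, w=40) cum 55
  y=3 (V, w=50) cum 105
  y=5 (T, w=120) cum 225
  y=6 (P, w=20) cum 245
  y=8 (S, w=250) cum 495  ← median
  y=8 (W, w=60) cum 555
  y=9 (Q, w=150) cum 705
⇒ y* = 8

(8, 8)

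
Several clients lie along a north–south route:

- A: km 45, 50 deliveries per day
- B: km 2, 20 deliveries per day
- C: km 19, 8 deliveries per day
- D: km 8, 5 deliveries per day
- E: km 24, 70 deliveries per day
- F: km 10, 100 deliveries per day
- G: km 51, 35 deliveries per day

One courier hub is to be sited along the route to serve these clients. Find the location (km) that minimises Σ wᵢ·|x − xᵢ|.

For a sum of weighted absolute distances on a line, the optimum is the weighted median (not the mean). Total weight W = 288; half-weight = 144.
Sort by position and accumulate weight:
  km 2 (B, w=20) → cum 20
  km 8 (D, w=5) → cum 25
  km 10 (F, w=100) → cum 125
  km 19 (C, w=8) → cum 133
  km 24 (E, w=70) → cum 203  ≥ 144 → median here
  km 45 (A, w=50) → cum 253
  km 51 (G, w=35) → cum 288
Optimal location: km 24.

x = 24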